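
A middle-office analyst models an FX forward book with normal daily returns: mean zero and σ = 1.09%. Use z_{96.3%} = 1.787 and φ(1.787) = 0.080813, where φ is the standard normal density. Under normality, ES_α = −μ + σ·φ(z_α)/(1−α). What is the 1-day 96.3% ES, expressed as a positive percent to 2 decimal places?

Tail multiplier: φ(z)/(1−α) = 0.080813 / 0.037 = 2.184.
ES = 1.09% × 2.184 = 2.381%.

2.38%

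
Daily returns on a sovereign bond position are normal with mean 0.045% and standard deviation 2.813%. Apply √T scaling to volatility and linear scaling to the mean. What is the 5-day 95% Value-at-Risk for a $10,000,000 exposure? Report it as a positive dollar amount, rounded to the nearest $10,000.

$1,010,000

At 95%, z = 1.645.
σ_{5d} = 2.813% × √5 = 6.290%; μ_{5d} = 5 × 0.045% = 0.225%.
VaR = −(0.225%) + 1.645 × 6.290% = 10.122%.
On $10,000,000: 0.10122 × $10,000,000 = $1,012,200.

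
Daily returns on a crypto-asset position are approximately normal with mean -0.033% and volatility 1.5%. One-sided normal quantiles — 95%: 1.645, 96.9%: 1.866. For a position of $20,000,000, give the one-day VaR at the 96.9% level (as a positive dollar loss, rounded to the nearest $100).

VaR = −μ + z·σ = −(-0.033%) + 1.866 × 1.5% = 2.832%.
On $20,000,000: 0.02832 × $20,000,000 = $566,400.

$566,400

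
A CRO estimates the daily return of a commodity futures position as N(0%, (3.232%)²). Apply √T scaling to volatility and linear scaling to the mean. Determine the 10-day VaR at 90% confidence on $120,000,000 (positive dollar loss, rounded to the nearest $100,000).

At 90%, z = 1.282.
σ_{10d} = 3.232% × √10 = 10.220%.
VaR = 1.282 × 10.220% = 13.102%.
On $120,000,000: 0.13102 × $120,000,000 = $15,722,400.

$15,700,000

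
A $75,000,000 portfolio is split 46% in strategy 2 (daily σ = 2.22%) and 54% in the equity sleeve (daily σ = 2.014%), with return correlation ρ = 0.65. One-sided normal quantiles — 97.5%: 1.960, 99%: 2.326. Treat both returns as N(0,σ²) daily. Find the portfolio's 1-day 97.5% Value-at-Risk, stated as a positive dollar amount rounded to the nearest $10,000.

$2,820,000

σ_p² = 0.46²·2.22² + 0.54²·2.014² + 2·0.65·0.46·0.54·2.22·2.014 = 3.6694 (%²).
σ_p = √3.6694 = 1.916%.
VaR = 1.960 × 1.916% = 3.755%; on $75,000,000 that is $2,816,250.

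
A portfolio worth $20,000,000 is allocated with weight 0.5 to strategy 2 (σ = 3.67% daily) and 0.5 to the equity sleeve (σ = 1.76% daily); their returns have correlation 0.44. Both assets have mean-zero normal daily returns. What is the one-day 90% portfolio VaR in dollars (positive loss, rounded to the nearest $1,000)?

$605,000

σ_p² = 0.5²·3.67² + 0.5²·1.76² + 2·0.44·0.5·0.5·3.67·1.76 = 5.5626 (%²).
σ_p = √5.5626 = 2.359%.
At 90%, z = 1.282.
VaR = 1.282 × 2.359% = 3.024%; on $20,000,000 that is $604,800.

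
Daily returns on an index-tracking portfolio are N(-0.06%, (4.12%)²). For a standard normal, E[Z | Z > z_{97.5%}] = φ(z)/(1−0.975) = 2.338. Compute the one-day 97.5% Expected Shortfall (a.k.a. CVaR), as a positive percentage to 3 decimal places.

ES = −(-0.06%) + 4.12% × 2.338 = 9.693%.

9.693%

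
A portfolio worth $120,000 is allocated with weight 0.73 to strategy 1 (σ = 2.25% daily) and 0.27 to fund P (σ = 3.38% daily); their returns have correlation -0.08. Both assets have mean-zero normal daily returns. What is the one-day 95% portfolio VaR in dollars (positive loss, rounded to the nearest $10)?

σ_p² = 0.73²·2.25² + 0.27²·3.38² + 2·-0.08·0.73·0.27·2.25·3.38 = 3.2908 (%²).
σ_p = √3.2908 = 1.814%.
At 95%, z = 1.645.
VaR = 1.645 × 1.814% = 2.984%; on $120,000 that is $3,581.

$3,580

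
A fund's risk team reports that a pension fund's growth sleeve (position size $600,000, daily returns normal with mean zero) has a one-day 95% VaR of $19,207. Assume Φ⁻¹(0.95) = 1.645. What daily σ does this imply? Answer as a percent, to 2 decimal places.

VaR as a fraction: $19,207 / $600,000 = 3.201%.
σ = VaR / z = 3.201% / 1.645 = 1.946%.

1.95%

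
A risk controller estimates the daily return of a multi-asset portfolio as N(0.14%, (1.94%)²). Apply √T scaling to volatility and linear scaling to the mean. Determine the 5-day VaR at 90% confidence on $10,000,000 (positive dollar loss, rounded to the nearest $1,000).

At 90%, z = 1.282.
σ_{5d} = 1.94% × √5 = 4.338%; μ_{5d} = 5 × 0.14% = 0.700%.
VaR = −(0.700%) + 1.282 × 4.338% = 4.861%.
On $10,000,000: 0.04861 × $10,000,000 = $486,100.

$486,000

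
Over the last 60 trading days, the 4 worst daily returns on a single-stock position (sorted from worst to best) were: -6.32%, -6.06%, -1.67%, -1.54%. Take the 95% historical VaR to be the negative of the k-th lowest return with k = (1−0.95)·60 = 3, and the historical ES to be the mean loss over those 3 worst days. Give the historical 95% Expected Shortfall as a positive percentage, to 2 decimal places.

4.68%

The 3 worst returns sum to -14.05%.
ES = −(-14.05%) / 3 = 4.6833…% ≈ 4.68%.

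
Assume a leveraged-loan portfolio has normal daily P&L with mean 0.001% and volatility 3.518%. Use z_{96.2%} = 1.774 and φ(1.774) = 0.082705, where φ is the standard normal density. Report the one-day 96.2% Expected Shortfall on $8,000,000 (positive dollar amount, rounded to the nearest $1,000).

$612,000

Tail multiplier: φ(z)/(1−α) = 0.082705 / 0.038 = 2.176.
ES = −(0.001%) + 3.518% × 2.176 = 7.654%.
On $8,000,000: 0.07654 × $8,000,000 = $612,320.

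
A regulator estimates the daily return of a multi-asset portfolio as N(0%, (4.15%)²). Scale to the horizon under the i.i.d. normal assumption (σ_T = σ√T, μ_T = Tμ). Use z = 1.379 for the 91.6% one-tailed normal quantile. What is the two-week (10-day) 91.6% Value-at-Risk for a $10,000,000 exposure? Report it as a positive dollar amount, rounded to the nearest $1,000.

$1,810,000

σ_{10d} = 4.15% × √10 = 13.123%.
VaR = 1.379 × 13.123% = 18.097%.
On $10,000,000: 0.18097 × $10,000,000 = $1,809,700.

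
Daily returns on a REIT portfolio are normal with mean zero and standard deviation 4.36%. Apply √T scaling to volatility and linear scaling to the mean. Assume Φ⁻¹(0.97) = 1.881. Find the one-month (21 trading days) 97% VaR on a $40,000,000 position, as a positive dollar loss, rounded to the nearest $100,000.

$15,000,000

σ_{21d} = 4.36% × √21 = 19.980%.
VaR = 1.881 × 19.980% = 37.582%.
On $40,000,000: 0.37582 × $40,000,000 = $15,032,800.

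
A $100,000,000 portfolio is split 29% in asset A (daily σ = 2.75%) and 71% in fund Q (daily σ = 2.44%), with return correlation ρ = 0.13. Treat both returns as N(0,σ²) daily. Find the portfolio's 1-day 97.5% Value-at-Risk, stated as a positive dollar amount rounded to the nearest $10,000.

σ_p² = 0.29²·2.75² + 0.71²·2.44² + 2·0.13·0.29·0.71·2.75·2.44 = 3.9964 (%²).
σ_p = √3.9964 = 1.999%.
At 97.5%, z = 1.960.
VaR = 1.960 × 1.999% = 3.918%; on $100,000,000 that is $3,918,000.

$3,920,000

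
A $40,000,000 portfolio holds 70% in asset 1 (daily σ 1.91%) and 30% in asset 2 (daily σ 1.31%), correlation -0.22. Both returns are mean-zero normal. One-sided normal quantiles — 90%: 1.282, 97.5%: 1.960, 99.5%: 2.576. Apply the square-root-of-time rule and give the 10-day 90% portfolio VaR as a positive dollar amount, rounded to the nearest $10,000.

$2,120,000

σ_p = √(0.7²·1.91² + 0.3²·1.31² + 2·-0.22·0.7·0.3·1.91·1.31) = 1.308%.
σ_{10d} = 1.308% × √10 = 4.136%.
VaR = 1.282 × 4.136% = 5.302%; on $40,000,000 that is $2,120,800.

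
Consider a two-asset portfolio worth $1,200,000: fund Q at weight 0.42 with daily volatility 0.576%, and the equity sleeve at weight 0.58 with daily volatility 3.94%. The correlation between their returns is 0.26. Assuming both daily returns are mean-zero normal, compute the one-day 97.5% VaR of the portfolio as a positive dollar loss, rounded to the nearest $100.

σ_p² = 0.42²·0.576² + 0.58²·3.94² + 2·0.26·0.42·0.58·0.576·3.94 = 5.5681 (%²).
σ_p = √5.5681 = 2.360%.
At 97.5%, z = 1.960.
VaR = 1.960 × 2.360% = 4.626%; on $1,200,000 that is $55,512.

$55,500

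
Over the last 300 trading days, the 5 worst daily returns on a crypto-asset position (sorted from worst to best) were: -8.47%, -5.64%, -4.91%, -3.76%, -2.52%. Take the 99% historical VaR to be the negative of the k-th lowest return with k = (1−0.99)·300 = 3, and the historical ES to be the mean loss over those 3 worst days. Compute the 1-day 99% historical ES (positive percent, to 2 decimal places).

The 3 worst returns sum to -19.02%.
ES = −(-19.02%) / 3 = 6.34%.

6.34%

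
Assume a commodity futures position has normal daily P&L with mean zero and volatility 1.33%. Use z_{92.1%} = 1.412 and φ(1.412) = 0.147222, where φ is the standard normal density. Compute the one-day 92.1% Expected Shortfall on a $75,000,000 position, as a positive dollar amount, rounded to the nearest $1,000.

Tail multiplier: φ(z)/(1−α) = 0.147222 / 0.079 = 1.864.
ES = 1.33% × 1.864 = 2.479%.
On $75,000,000: 0.02479 × $75,000,000 = $1,859,250.

$1,859,000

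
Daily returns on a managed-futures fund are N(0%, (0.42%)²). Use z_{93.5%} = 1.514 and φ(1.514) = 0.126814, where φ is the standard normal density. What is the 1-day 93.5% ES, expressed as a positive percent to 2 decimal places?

0.82%

Tail multiplier: φ(z)/(1−α) = 0.126814 / 0.065 = 1.951.
ES = 0.42% × 1.951 = 0.819%.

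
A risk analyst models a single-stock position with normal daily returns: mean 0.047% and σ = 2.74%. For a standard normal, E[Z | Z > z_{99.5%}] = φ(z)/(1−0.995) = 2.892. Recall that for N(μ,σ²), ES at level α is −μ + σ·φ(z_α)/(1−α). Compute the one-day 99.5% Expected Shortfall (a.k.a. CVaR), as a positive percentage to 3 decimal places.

7.877%

ES = −(0.047%) + 2.74% × 2.892 = 7.877%.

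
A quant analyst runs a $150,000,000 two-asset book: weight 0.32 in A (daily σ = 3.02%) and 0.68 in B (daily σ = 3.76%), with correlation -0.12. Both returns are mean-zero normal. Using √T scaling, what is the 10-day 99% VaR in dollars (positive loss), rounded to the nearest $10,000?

$28,940,000

σ_p = √(0.32²·3.02² + 0.68²·3.76² + 2·-0.12·0.32·0.68·3.02·3.76) = 2.623%.
σ_{10d} = 2.623% × √10 = 8.295%.
z(99%) = 2.326.
VaR = 2.326 × 8.295% = 19.294%; on $150,000,000 that is $28,941,000.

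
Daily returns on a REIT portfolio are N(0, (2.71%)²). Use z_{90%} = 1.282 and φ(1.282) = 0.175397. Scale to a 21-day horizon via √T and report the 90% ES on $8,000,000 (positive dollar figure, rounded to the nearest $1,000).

$1,743,000

σ_{21d} = 2.71% × √21 = 12.419%.
ES multiplier = φ(z)/(1−α) = 0.175397/0.1 = 1.754.
ES = 12.419% × 1.754 = 21.783%; on $8,000,000: $1,742,640.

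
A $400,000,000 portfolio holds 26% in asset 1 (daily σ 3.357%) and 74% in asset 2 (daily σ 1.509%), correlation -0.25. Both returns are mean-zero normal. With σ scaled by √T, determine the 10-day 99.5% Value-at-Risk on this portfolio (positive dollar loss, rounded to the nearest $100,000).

σ_p = √(0.26²·3.357² + 0.74²·1.509² + 2·-0.25·0.26·0.74·3.357·1.509) = 1.233%.
σ_{10d} = 1.233% × √10 = 3.899%.
z(99.5%) = 2.576.
VaR = 2.576 × 3.899% = 10.044%; on $400,000,000 that is $40,176,000.

$40,200,000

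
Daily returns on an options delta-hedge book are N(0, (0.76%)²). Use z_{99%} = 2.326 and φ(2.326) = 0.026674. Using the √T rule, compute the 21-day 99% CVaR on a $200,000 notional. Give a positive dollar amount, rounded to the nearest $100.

σ_{21d} = 0.76% × √21 = 3.483%.
ES multiplier = φ(z)/(1−α) = 0.026674/0.01 = 2.667.
ES = 3.483% × 2.667 = 9.289%; on $200,000: $18,578.

$18,600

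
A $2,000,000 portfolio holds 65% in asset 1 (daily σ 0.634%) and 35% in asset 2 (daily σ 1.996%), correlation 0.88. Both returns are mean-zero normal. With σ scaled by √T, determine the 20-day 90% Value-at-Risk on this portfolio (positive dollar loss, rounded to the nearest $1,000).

$124,000

σ_p = √(0.65²·0.634² + 0.35²·1.996² + 2·0.88·0.65·0.35·0.634·1.996) = 1.079%.
σ_{20d} = 1.079% × √20 = 4.825%.
z(90%) = 1.282.
VaR = 1.282 × 4.825% = 6.186%; on $2,000,000 that is $123,720.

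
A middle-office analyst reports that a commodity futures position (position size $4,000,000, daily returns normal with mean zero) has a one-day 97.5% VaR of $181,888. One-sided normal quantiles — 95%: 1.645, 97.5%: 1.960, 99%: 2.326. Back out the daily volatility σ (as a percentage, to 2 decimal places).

2.32%

VaR as a fraction: $181,888 / $4,000,000 = 4.547%.
σ = VaR / z = 4.547% / 1.960 = 2.320%.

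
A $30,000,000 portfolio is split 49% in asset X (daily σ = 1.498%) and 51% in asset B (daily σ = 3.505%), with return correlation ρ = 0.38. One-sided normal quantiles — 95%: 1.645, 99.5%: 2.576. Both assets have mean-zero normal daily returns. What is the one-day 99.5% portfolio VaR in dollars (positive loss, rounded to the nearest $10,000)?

$1,680,000

σ_p² = 0.49²·1.498² + 0.51²·3.505² + 2·0.38·0.49·0.51·1.498·3.505 = 4.7313 (%²).
σ_p = √4.7313 = 2.175%.
VaR = 2.576 × 2.175% = 5.603%; on $30,000,000 that is $1,680,900.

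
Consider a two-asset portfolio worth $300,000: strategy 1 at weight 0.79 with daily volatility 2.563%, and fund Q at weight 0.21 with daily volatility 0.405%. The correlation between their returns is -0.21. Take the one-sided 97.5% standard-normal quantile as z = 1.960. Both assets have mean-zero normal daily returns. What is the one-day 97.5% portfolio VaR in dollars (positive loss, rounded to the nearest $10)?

$11,810

σ_p² = 0.79²·2.563² + 0.21²·0.405² + 2·-0.21·0.79·0.21·2.563·0.405 = 4.0346 (%²).
σ_p = √4.0346 = 2.009%.
VaR = 1.960 × 2.009% = 3.938%; on $300,000 that is $11,814.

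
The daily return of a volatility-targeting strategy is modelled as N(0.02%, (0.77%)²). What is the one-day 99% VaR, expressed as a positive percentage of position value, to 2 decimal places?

At 99% one-sided, z = 2.326.
VaR = −μ + z·σ = −(0.02%) + 2.326 × 0.77% = 1.771%.

1.77%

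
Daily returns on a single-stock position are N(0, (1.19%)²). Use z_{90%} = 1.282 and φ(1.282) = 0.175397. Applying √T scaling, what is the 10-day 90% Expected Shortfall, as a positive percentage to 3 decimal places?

6.600%

σ_{10d} = 1.19% × √10 = 3.763%.
ES multiplier = φ(z)/(1−α) = 0.175397/0.1 = 1.754.
ES = 3.763% × 1.754 = 6.600%.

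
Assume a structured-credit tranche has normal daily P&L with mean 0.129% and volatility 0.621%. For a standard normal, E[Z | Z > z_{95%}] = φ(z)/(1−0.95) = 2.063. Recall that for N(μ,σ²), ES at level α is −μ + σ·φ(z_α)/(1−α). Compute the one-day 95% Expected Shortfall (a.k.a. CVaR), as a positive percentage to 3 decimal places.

ES = −(0.129%) + 0.621% × 2.063 = 1.152%.

1.152%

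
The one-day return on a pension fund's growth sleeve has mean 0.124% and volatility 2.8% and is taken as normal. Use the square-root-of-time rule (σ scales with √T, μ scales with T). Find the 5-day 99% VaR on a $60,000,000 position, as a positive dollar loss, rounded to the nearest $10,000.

$8,370,000

At 99%, z = 2.326.
σ_{5d} = 2.8% × √5 = 6.261%; μ_{5d} = 5 × 0.124% = 0.620%.
VaR = −(0.620%) + 2.326 × 6.261% = 13.943%.
On $60,000,000: 0.13943 × $60,000,000 = $8,365,800.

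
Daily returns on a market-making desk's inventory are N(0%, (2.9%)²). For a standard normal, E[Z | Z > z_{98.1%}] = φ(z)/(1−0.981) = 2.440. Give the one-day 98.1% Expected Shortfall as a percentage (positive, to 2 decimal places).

7.08%

ES = 2.9% × 2.440 = 7.076%.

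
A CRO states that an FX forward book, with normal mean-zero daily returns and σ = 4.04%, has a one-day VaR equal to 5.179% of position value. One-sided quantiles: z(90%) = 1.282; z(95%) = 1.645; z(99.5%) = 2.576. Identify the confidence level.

Implied z = VaR/σ = 5.179 / 4.04 = 1.282.
This matches z(90%) = 1.282.

90%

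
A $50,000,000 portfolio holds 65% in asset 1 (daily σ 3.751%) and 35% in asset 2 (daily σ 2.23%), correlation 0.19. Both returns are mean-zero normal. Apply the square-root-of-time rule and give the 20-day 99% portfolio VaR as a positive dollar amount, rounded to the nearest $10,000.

σ_p = √(0.65²·3.751² + 0.35²·2.23² + 2·0.19·0.65·0.35·3.751·2.23) = 2.698%.
σ_{20d} = 2.698% × √20 = 12.066%.
z(99%) = 2.326.
VaR = 2.326 × 12.066% = 28.066%; on $50,000,000 that is $14,033,000.

$14,030,000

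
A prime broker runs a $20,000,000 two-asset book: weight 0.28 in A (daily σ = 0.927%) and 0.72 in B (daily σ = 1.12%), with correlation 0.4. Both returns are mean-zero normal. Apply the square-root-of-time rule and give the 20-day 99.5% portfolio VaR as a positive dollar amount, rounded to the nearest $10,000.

$2,170,000

σ_p = √(0.28²·0.927² + 0.72²·1.12² + 2·0.4·0.28·0.72·0.927·1.12) = 0.941%.
σ_{20d} = 0.941% × √20 = 4.208%.
z(99.5%) = 2.576.
VaR = 2.576 × 4.208% = 10.840%; on $20,000,000 that is $2,168,000.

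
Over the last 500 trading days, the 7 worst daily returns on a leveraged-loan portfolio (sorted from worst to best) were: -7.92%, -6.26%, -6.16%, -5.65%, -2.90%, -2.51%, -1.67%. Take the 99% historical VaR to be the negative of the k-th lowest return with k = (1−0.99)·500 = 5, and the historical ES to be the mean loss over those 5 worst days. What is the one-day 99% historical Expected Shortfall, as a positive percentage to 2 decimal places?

The 5 worst returns sum to -28.89%.
ES = −(-28.89%) / 5 = 5.778% ≈ 5.78%.

5.78%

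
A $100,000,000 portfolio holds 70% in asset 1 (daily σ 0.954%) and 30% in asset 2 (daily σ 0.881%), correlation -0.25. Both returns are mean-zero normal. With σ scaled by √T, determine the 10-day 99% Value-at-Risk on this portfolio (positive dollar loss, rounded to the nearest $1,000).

$4,810,000

σ_p = √(0.7²·0.954² + 0.3²·0.881² + 2·-0.25·0.7·0.3·0.954·0.881) = 0.654%.
σ_{10d} = 0.654% × √10 = 2.068%.
z(99%) = 2.326.
VaR = 2.326 × 2.068% = 4.810%; on $100,000,000 that is $4,810,000.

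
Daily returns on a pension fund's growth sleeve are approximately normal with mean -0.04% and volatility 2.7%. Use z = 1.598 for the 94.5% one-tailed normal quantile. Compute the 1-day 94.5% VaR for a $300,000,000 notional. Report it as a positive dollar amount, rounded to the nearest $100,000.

$13,100,000

VaR = −μ + z·σ = −(-0.04%) + 1.598 × 2.7% = 4.355%.
On $300,000,000: 0.04355 × $300,000,000 = $13,065,000.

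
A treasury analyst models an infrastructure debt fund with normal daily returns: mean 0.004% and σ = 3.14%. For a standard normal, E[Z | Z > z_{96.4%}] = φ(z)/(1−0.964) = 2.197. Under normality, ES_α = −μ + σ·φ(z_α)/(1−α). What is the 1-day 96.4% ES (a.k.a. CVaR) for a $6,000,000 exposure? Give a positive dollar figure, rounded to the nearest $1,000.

ES = −(0.004%) + 3.14% × 2.197 = 6.895%.
On $6,000,000: 0.06895 × $6,000,000 = $413,700.

$414,000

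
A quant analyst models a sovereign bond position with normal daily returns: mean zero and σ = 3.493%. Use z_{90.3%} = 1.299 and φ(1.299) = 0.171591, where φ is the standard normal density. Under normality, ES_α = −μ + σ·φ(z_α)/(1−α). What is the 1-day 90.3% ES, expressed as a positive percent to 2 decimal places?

6.18%

Tail multiplier: φ(z)/(1−α) = 0.171591 / 0.097 = 1.769.
ES = 3.493% × 1.769 = 6.179%.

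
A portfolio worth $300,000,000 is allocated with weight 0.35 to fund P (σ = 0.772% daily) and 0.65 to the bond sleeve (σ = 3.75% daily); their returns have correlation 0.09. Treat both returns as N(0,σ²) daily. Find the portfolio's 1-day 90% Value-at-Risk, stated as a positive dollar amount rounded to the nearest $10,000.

$9,520,000

σ_p² = 0.35²·0.772² + 0.65²·3.75² + 2·0.09·0.35·0.65·0.772·3.75 = 6.1330 (%²).
σ_p = √6.1330 = 2.476%.
At 90%, z = 1.282.
VaR = 1.282 × 2.476% = 3.174%; on $300,000,000 that is $9,522,000.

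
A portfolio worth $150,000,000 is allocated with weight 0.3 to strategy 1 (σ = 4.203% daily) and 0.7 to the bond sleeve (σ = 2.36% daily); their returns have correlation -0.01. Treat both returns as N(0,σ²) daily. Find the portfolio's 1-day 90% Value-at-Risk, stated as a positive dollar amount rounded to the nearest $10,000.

$3,980,000

σ_p² = 0.3²·4.203² + 0.7²·2.36² + 2·-0.01·0.3·0.7·4.203·2.36 = 4.2773 (%²).
σ_p = √4.2773 = 2.068%.
At 90%, z = 1.282.
VaR = 1.282 × 2.068% = 2.651%; on $150,000,000 that is $3,976,500.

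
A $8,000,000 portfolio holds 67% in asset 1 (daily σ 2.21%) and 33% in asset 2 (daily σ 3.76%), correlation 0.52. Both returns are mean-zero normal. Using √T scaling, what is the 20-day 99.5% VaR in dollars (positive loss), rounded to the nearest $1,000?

σ_p = √(0.67²·2.21² + 0.33²·3.76² + 2·0.52·0.67·0.33·2.21·3.76) = 2.375%.
σ_{20d} = 2.375% × √20 = 10.621%.
z(99.5%) = 2.576.
VaR = 2.576 × 10.621% = 27.360%; on $8,000,000 that is $2,188,800.

$2,189,000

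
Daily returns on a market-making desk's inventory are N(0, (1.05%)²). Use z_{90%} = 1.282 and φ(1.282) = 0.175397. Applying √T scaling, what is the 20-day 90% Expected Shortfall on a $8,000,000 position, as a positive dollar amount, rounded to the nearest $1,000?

σ_{20d} = 1.05% × √20 = 4.696%.
ES multiplier = φ(z)/(1−α) = 0.175397/0.1 = 1.754.
ES = 4.696% × 1.754 = 8.237%; on $8,000,000: $658,960.

$659,000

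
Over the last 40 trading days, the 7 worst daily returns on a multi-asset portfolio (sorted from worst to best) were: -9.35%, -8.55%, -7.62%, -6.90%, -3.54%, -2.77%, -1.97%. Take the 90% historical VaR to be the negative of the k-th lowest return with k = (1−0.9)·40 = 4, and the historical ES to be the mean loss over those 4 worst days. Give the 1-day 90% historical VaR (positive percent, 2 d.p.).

6.90%

k = 4; the 4th lowest return is -6.90%, so VaR = 6.90%.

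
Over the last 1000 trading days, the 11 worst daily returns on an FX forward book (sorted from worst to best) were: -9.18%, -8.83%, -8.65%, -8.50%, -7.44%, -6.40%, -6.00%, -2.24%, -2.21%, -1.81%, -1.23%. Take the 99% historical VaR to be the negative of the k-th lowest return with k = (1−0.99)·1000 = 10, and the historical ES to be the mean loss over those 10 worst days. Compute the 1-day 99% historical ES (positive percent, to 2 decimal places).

6.13%

The 10 worst returns sum to -61.26%.
ES = −(-61.26%) / 10 = 6.126% ≈ 6.13%.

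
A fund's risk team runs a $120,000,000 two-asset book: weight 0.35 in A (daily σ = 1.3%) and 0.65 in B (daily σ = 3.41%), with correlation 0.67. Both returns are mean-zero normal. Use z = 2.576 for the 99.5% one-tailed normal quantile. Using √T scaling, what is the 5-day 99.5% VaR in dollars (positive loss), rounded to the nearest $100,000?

$17,600,000

σ_p = √(0.35²·1.3² + 0.65²·3.41² + 2·0.67·0.35·0.65·1.3·3.41) = 2.544%.
σ_{5d} = 2.544% × √5 = 5.689%.
VaR = 2.576 × 5.689% = 14.655%; on $120,000,000 that is $17,586,000.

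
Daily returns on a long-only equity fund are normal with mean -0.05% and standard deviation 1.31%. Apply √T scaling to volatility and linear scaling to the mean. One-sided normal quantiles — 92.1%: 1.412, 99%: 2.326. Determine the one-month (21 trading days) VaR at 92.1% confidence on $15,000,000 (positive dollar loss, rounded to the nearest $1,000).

σ_{21d} = 1.31% × √21 = 6.003%; μ_{21d} = 21 × -0.05% = -1.050%.
VaR = −(-1.050%) + 1.412 × 6.003% = 9.526%.
On $15,000,000: 0.09526 × $15,000,000 = $1,428,900.

$1,429,000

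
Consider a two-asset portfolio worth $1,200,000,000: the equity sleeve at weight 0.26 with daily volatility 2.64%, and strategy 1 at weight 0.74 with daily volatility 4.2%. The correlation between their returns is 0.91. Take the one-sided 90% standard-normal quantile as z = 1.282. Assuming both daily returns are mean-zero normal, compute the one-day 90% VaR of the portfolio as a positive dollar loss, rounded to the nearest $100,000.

$57,600,000

σ_p² = 0.26²·2.64² + 0.74²·4.2² + 2·0.91·0.26·0.74·2.64·4.2 = 14.0135 (%²).
σ_p = √14.0135 = 3.743%.
VaR = 1.282 × 3.743% = 4.799%; on $1,200,000,000 that is $57,588,000.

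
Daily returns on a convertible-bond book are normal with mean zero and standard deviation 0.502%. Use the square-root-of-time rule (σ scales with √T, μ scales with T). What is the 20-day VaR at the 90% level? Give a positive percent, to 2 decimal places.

2.88%

At 90%, z = 1.282.
σ_{20d} = 0.502% × √20 = 2.245%.
VaR = 1.282 × 2.245% = 2.878%.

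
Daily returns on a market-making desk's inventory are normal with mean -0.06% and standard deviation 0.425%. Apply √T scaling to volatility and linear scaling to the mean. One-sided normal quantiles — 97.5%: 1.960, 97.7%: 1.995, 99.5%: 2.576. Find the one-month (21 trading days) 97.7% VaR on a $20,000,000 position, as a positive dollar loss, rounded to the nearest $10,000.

$1,030,000

σ_{21d} = 0.425% × √21 = 1.948%; μ_{21d} = 21 × -0.06% = -1.260%.
VaR = −(-1.260%) + 1.995 × 1.948% = 5.146%.
On $20,000,000: 0.05146 × $20,000,000 = $1,029,200.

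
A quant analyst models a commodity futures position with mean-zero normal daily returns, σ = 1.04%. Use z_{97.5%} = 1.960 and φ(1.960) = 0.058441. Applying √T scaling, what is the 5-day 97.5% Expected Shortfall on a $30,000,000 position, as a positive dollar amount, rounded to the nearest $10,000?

σ_{5d} = 1.04% × √5 = 2.326%.
ES multiplier = φ(z)/(1−α) = 0.058441/0.025 = 2.338.
ES = 2.326% × 2.338 = 5.438%; on $30,000,000: $1,631,400.

$1,630,000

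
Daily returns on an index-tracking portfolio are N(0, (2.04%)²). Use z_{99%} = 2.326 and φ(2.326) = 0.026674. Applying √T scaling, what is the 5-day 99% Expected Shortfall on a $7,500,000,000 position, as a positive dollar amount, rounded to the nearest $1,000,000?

$913,000,000

σ_{5d} = 2.04% × √5 = 4.562%.
ES multiplier = φ(z)/(1−α) = 0.026674/0.01 = 2.667.
ES = 4.562% × 2.667 = 12.167%; on $7,500,000,000: $912,525,000.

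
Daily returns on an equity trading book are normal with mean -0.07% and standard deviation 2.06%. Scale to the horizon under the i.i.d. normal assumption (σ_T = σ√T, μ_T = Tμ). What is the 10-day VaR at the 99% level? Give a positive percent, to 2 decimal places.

15.85%

At 99%, z = 2.326.
σ_{10d} = 2.06% × √10 = 6.514%; μ_{10d} = 10 × -0.07% = -0.700%.
VaR = −(-0.700%) + 2.326 × 6.514% = 15.852%.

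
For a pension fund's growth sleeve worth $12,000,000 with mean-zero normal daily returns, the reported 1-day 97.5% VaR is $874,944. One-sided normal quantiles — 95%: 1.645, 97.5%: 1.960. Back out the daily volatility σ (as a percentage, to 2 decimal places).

3.72%

VaR as a fraction: $874,944 / $12,000,000 = 7.291%.
σ = VaR / z = 7.291% / 1.960 = 3.720%.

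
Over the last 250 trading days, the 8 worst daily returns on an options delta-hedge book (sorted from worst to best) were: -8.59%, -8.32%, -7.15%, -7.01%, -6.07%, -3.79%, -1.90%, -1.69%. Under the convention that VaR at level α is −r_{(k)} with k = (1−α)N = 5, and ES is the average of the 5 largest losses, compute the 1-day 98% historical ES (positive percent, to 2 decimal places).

The 5 worst returns sum to -37.14%.
ES = −(-37.14%) / 5 = 7.428% ≈ 7.43%.

7.43%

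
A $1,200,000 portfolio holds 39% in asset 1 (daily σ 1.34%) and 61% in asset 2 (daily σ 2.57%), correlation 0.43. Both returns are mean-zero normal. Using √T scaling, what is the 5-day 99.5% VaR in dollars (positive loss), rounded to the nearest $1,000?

σ_p = √(0.39²·1.34² + 0.61²·2.57² + 2·0.43·0.39·0.61·1.34·2.57) = 1.853%.
σ_{5d} = 1.853% × √5 = 4.143%.
z(99.5%) = 2.576.
VaR = 2.576 × 4.143% = 10.672%; on $1,200,000 that is $128,064.

$128,000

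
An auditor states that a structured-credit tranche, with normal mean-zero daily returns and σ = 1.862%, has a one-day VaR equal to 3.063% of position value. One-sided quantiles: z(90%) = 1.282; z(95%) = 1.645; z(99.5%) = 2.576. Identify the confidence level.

95%

Implied z = VaR/σ = 3.063 / 1.862 = 1.645.
This matches z(95%) = 1.645.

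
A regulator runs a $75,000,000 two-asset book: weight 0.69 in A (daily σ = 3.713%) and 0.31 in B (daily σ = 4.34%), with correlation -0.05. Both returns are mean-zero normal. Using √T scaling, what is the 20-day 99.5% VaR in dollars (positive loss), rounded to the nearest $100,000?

σ_p = √(0.69²·3.713² + 0.31²·4.34² + 2·-0.05·0.69·0.31·3.713·4.34) = 2.834%.
σ_{20d} = 2.834% × √20 = 12.674%.
z(99.5%) = 2.576.
VaR = 2.576 × 12.674% = 32.648%; on $75,000,000 that is $24,486,000.

$24,500,000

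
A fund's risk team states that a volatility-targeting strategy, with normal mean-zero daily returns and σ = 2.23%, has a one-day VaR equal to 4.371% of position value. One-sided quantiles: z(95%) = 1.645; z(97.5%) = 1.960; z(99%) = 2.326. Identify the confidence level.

97.5%

Implied z = VaR/σ = 4.371 / 2.23 = 1.960.
This matches z(97.5%) = 1.960.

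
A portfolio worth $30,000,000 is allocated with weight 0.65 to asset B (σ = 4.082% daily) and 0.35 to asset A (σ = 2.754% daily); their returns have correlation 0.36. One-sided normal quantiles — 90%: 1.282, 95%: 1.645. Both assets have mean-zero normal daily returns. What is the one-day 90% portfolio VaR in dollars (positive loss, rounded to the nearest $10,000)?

$1,200,000

σ_p² = 0.65²·4.082² + 0.35²·2.754² + 2·0.36·0.65·0.35·4.082·2.754 = 9.8105 (%²).
σ_p = √9.8105 = 3.132%.
VaR = 1.282 × 3.132% = 4.015%; on $30,000,000 that is $1,204,500.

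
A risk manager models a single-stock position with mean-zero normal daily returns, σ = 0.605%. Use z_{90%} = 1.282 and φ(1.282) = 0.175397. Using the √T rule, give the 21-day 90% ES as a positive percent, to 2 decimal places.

4.86%

σ_{21d} = 0.605% × √21 = 2.772%.
ES multiplier = φ(z)/(1−α) = 0.175397/0.1 = 1.754.
ES = 2.772% × 1.754 = 4.862%.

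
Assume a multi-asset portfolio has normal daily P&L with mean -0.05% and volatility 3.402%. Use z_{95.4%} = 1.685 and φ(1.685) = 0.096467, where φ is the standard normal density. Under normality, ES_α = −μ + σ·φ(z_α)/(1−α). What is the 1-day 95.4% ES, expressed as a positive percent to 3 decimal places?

7.184%

Tail multiplier: φ(z)/(1−α) = 0.096467 / 0.046 = 2.097.
ES = −(-0.05%) + 3.402% × 2.097 = 7.184%.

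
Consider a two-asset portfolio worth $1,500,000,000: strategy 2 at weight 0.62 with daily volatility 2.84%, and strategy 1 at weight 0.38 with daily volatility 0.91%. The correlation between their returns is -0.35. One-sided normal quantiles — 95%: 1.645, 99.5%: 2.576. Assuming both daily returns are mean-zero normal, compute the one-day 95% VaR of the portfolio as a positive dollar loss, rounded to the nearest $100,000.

σ_p² = 0.62²·2.84² + 0.38²·0.91² + 2·-0.35·0.62·0.38·2.84·0.91 = 2.7938 (%²).
σ_p = √2.7938 = 1.671%.
VaR = 1.645 × 1.671% = 2.749%; on $1,500,000,000 that is $41,235,000.

$41,200,000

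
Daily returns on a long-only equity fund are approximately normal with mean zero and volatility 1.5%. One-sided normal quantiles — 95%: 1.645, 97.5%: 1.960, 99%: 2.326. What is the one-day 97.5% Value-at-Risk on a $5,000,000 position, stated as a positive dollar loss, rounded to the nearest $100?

VaR = z·σ = 1.960 × 1.5% = 2.940%.
On $5,000,000: 0.02940 × $5,000,000 = $147,000.

$147,000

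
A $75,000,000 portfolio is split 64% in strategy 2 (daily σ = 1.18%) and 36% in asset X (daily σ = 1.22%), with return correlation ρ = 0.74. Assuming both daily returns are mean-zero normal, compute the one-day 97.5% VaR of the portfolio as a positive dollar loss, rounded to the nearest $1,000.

$1,646,000

σ_p² = 0.64²·1.18² + 0.36²·1.22² + 2·0.74·0.64·0.36·1.18·1.22 = 1.2541 (%²).
σ_p = √1.2541 = 1.120%.
At 97.5%, z = 1.960.
VaR = 1.960 × 1.120% = 2.195%; on $75,000,000 that is $1,646,250.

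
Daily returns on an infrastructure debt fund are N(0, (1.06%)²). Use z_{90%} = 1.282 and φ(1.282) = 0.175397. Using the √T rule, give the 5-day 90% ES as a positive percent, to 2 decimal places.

σ_{5d} = 1.06% × √5 = 2.370%.
ES multiplier = φ(z)/(1−α) = 0.175397/0.1 = 1.754.
ES = 2.370% × 1.754 = 4.157%.

4.16%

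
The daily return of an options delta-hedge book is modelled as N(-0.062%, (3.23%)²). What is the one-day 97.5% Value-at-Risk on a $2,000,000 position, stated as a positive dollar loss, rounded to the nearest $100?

$127,900

At 97.5% one-sided, z = 1.960.
VaR = −μ + z·σ = −(-0.062%) + 1.960 × 3.23% = 6.393%.
On $2,000,000: 0.06393 × $2,000,000 = $127,860.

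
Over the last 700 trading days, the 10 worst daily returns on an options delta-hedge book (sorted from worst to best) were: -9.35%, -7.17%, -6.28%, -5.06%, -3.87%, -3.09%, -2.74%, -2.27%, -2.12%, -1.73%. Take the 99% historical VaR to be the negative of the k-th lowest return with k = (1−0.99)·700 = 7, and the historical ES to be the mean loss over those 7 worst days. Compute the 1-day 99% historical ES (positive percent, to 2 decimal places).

The 7 worst returns sum to -37.56%.
ES = −(-37.56%) / 7 = 5.3657…% ≈ 5.37%.

5.37%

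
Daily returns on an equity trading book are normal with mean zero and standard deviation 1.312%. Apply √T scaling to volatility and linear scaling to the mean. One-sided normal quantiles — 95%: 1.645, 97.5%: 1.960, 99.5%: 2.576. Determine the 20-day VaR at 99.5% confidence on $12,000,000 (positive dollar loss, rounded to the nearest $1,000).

$1,814,000

σ_{20d} = 1.312% × √20 = 5.867%.
VaR = 2.576 × 5.867% = 15.113%.
On $12,000,000: 0.15113 × $12,000,000 = $1,813,560.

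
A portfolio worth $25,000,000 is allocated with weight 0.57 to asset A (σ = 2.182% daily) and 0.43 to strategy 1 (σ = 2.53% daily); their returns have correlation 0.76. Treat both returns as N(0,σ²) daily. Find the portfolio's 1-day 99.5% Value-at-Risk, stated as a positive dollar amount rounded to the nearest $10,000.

$1,410,000

σ_p² = 0.57²·2.182² + 0.43²·2.53² + 2·0.76·0.57·0.43·2.182·2.53 = 4.7871 (%²).
σ_p = √4.7871 = 2.188%.
At 99.5%, z = 2.576.
VaR = 2.576 × 2.188% = 5.636%; on $25,000,000 that is $1,409,000.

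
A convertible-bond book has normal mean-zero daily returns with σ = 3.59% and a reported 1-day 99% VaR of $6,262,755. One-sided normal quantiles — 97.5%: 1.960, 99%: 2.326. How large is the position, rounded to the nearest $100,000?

$75,000,000

VaR as a fraction of value: z·σ = 2.326 × 3.59% = 8.35034%.
Position = $6,262,755 / 0.0835034 = $75,000,000.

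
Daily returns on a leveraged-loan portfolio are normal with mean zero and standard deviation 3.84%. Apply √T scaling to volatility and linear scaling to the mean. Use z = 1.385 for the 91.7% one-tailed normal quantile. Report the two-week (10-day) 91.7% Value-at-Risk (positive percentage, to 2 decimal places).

16.82%

σ_{10d} = 3.84% × √10 = 12.143%.
VaR = 1.385 × 12.143% = 16.818%.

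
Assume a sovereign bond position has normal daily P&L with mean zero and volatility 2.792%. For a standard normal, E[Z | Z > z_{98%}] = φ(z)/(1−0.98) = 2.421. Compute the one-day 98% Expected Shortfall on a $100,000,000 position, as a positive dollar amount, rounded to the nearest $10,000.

$6,760,000

ES = 2.792% × 2.421 = 6.759%.
On $100,000,000: 0.06759 × $100,000,000 = $6,759,000.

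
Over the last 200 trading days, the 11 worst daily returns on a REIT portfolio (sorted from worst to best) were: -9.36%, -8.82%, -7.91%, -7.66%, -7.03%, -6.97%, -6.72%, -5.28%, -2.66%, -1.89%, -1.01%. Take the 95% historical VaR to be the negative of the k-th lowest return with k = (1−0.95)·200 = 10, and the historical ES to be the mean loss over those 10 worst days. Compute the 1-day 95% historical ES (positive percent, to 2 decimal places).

6.43%

The 10 worst returns sum to -64.30%.
ES = −(-64.30%) / 10 = 6.43%.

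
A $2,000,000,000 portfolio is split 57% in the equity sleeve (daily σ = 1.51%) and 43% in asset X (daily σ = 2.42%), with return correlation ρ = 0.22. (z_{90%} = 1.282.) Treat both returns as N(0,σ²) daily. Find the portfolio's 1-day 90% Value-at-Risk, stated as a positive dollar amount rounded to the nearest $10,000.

σ_p² = 0.57²·1.51² + 0.43²·2.42² + 2·0.22·0.57·0.43·1.51·2.42 = 2.2177 (%²).
σ_p = √2.2177 = 1.489%.
VaR = 1.282 × 1.489% = 1.909%; on $2,000,000,000 that is $38,180,000.

$38,180,000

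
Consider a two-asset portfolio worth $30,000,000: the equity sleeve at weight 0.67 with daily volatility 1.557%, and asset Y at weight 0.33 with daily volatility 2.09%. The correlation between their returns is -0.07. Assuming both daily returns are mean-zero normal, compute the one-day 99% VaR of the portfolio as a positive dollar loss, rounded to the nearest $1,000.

$844,000

σ_p² = 0.67²·1.557² + 0.33²·2.09² + 2·-0.07·0.67·0.33·1.557·2.09 = 1.4632 (%²).
σ_p = √1.4632 = 1.210%.
At 99%, z = 2.326.
VaR = 2.326 × 1.210% = 2.814%; on $30,000,000 that is $844,200.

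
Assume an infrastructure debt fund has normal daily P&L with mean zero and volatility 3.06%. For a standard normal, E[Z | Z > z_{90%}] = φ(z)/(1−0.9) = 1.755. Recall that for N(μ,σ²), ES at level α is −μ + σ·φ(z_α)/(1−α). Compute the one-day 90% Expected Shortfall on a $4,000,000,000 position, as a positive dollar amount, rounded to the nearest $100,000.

ES = 3.06% × 1.755 = 5.370%.
On $4,000,000,000: 0.05370 × $4,000,000,000 = $214,800,000.

$214,800,000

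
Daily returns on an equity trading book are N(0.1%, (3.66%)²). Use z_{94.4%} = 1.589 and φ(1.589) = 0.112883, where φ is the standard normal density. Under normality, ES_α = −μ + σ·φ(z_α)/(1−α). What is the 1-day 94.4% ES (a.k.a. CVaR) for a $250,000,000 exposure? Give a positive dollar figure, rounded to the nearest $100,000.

$18,200,000

Tail multiplier: φ(z)/(1−α) = 0.112883 / 0.056 = 2.016.
ES = −(0.1%) + 3.66% × 2.016 = 7.279%.
On $250,000,000: 0.07279 × $250,000,000 = $18,197,500.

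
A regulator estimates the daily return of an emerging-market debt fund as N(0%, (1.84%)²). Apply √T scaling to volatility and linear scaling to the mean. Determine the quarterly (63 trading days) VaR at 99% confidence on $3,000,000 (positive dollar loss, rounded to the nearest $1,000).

$1,019,000

At 99%, z = 2.326.
σ_{63d} = 1.84% × √63 = 14.605%.
VaR = 2.326 × 14.605% = 33.971%.
On $3,000,000: 0.33971 × $3,000,000 = $1,019,130.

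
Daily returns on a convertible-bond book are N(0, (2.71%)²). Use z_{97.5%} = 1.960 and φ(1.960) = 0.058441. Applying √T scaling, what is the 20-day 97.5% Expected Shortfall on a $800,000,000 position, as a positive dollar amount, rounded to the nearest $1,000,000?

$227,000,000

σ_{20d} = 2.71% × √20 = 12.119%.
ES multiplier = φ(z)/(1−α) = 0.058441/0.025 = 2.338.
ES = 12.119% × 2.338 = 28.334%; on $800,000,000: $226,672,000.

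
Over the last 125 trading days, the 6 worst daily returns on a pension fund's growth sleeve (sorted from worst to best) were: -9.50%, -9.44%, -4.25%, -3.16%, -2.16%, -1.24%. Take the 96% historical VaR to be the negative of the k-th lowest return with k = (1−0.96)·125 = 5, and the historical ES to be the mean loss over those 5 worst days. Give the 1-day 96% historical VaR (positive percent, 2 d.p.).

2.16%

k = 5; the 5th lowest return is -2.16%, so VaR = 2.16%.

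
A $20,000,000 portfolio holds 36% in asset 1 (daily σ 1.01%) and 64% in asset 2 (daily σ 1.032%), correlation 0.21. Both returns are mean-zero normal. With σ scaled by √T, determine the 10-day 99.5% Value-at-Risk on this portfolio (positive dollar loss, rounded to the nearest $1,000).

$1,333,000

σ_p = √(0.36²·1.01² + 0.64²·1.032² + 2·0.21·0.36·0.64·1.01·1.032) = 0.818%.
σ_{10d} = 0.818% × √10 = 2.587%.
z(99.5%) = 2.576.
VaR = 2.576 × 2.587% = 6.664%; on $20,000,000 that is $1,332,800.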